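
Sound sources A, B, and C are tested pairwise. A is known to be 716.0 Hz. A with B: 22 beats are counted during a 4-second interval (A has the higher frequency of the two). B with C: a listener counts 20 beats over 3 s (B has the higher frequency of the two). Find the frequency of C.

A–B: Beat frequency = 22/4 = 5.5 Hz.
B is below A, so f_B = 716.0 − 5.5 = 710.5 Hz.
B–C: Beat frequency = 20/3 = 6.6667 Hz.
C is below B, so f_C = 710.5 − 6.6667 = 703.8333 Hz.

703.8333 Hz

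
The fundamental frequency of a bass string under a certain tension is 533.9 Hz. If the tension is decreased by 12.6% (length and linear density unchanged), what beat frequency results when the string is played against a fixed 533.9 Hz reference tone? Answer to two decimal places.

For a string, f ∝ √T, so the new frequency is 533.9·√0.874 = 499.1323 Hz.
f_beat = |499.1323 − 533.9| = 34.77 Hz.

34.77 Hz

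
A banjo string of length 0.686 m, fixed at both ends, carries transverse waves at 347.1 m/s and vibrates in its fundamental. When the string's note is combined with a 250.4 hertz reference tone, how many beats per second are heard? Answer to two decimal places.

2.59 Hz

For a string fixed at both ends, f_n = n·v/(2L) = 1·347.1/(2·0.686) = 252.9883 Hz.
f_beat = |252.9883 − 250.4| = 2.59 Hz.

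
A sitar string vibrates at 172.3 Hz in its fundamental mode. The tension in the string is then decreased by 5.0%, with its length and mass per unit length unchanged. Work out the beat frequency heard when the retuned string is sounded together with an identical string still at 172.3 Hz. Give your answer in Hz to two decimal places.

4.36 Hz

For a string, f ∝ √T, so the new frequency is 172.3·√0.950 = 167.9373 Hz.
f_beat = |167.9373 − 172.3| = 4.36 Hz.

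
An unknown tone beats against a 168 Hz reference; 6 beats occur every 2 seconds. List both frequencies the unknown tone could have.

165 Hz or 171 Hz

Beat frequency = 6/2 = 3 Hz.
|f − 168| = 3, so f = 168 ± 3.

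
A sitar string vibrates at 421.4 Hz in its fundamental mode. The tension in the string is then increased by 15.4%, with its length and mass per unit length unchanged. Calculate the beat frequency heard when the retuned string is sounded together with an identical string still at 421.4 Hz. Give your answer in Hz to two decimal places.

31.29 Hz

For a string, f ∝ √T, so the new frequency is 421.4·√1.154 = 452.6864 Hz.
f_beat = |452.6864 − 421.4| = 31.29 Hz.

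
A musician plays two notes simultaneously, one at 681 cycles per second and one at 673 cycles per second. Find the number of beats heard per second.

8 Hz

f_beat = |f₁ − f₂|.
|681 − 673| = 8 Hz.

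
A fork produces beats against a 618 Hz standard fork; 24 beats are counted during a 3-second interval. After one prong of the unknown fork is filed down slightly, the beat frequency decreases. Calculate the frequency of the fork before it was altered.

Beat frequency = 24/3 = 8 Hz.
|f − 618| = 8, so the fork was at either 610 Hz or 626 Hz.
Filing a prong removes mass and raises the fork's frequency; the adjustment raises the fork's frequency.
The beat rate fell, so the adjustment moved the fork toward 618 Hz — it must have started below the reference.

610 Hz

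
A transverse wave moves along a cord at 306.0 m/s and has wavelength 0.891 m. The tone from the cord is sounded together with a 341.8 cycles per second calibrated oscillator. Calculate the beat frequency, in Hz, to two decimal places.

Source frequency f = v/λ = 306.0/0.891 = 343.4343 Hz.
f_beat = |343.4343 − 341.8| = 1.63 Hz.

1.63 Hz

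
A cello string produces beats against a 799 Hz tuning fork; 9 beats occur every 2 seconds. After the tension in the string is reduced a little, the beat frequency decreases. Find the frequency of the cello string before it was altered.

Beat frequency = 9/2 = 4.5 Hz.
|f − 799| = 4.5, so the cello string was at either 794.5 Hz or 803.5 Hz.
Lower tension means lower frequency; the adjustment lowers the cello string's frequency.
The beat rate fell, so the adjustment moved the cello string toward 799 Hz — it must have started above the reference.

803.5 Hz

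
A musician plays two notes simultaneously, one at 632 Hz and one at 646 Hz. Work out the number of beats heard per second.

14 Hz

The beat frequency equals the magnitude of the frequency difference.
|632 − 646| = 14 Hz.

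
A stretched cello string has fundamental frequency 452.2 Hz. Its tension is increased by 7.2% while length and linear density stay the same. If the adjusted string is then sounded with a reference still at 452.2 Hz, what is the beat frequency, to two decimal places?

16.00 Hz

For a string, f ∝ √T, so the new frequency is 452.2·√1.072 = 468.1963 Hz.
f_beat = |468.1963 − 452.2| = 16.00 Hz.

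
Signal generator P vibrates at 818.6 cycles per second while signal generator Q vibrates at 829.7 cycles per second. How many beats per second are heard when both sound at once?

11.1 Hz

f_beat = |f₁ − f₂|.
|818.6 − 829.7| = 11.1 Hz.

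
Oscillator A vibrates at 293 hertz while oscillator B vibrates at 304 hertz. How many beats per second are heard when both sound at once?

11 Hz

f_beat = |f₁ − f₂|.
|293 − 304| = 11 Hz.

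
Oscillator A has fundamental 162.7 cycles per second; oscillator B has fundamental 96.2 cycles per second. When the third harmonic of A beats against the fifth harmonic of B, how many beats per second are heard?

7.1 Hz

Third harmonic of the first: 3·162.7 = 488.1 Hz.
Fifth harmonic of the second: 5·96.2 = 481.0 Hz.
f_beat = |488.1 − 481.0| = 7.1 Hz.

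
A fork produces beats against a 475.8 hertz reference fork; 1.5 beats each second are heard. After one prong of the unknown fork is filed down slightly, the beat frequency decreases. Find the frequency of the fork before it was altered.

474.3 Hz

|f − 475.8| = 1.5, so the fork was at either 474.3 Hz or 477.3 Hz.
Filing a prong removes mass and raises the fork's frequency; the adjustment raises the fork's frequency.
The beat rate fell, so the adjustment moved the fork toward 475.8 Hz — it must have started below the reference.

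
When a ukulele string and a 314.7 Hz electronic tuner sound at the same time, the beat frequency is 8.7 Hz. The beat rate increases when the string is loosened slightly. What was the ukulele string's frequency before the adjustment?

306 Hz

|f − 314.7| = 8.7, so the ukulele string was at either 306 Hz or 323.4 Hz.
Reducing tension lowers a string's frequency; the adjustment lowers the ukulele string's frequency.
The beat rate rose, so the adjustment moved the ukulele string further from 314.7 Hz — it was already below the reference.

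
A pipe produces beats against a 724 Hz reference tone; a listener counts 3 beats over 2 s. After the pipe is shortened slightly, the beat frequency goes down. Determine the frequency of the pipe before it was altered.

722.5 Hz

Beat frequency = 3/2 = 1.5 Hz.
|f − 724| = 1.5, so the pipe was at either 722.5 Hz or 725.5 Hz.
A shorter pipe has a higher fundamental; the adjustment raises the pipe's frequency.
The beat rate fell, so the adjustment moved the pipe toward 724 Hz — it must have started below the reference.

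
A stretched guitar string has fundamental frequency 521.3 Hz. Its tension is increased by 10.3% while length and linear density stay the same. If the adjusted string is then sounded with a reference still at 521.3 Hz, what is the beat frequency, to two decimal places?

For a string, f ∝ √T, so the new frequency is 521.3·√1.103 = 547.4891 Hz.
f_beat = |547.4891 − 521.3| = 26.19 Hz.

26.19 Hz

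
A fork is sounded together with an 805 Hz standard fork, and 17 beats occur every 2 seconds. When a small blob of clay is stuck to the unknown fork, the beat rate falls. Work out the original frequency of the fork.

Beat frequency = 17/2 = 8.5 Hz.
|f − 805| = 8.5, so the fork was at either 796.5 Hz or 813.5 Hz.
Adding mass to a fork lowers its frequency; the adjustment lowers the fork's frequency.
The beat rate fell, so the adjustment moved the fork toward 805 Hz — it must have started above the reference.

813.5 Hz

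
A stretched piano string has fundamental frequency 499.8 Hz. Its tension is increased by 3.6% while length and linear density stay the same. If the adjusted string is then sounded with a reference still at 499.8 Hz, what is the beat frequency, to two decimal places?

For a string, f ∝ √T, so the new frequency is 499.8·√1.036 = 508.7169 Hz.
f_beat = |508.7169 − 499.8| = 8.92 Hz.

8.92 Hz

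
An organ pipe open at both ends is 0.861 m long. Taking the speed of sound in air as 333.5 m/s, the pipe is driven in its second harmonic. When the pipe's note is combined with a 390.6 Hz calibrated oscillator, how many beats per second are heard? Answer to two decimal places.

Open pipe: f_n = n·v/(2L) = 2·333.5/(2·0.861) = 387.3403 Hz.
f_beat = |387.3403 − 390.6| = 3.26 Hz.

3.26 Hz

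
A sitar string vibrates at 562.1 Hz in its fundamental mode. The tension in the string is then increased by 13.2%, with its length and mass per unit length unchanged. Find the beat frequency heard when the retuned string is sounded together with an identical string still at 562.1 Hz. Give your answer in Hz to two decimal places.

35.95 Hz

For a string, f ∝ √T, so the new frequency is 562.1·√1.132 = 598.0490 Hz.
f_beat = |598.0490 − 562.1| = 35.95 Hz.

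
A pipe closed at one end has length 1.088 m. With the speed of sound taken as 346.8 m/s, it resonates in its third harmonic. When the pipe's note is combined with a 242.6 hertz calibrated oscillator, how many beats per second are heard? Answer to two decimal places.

Closed pipe (odd harmonics): f_n = n·v/(4L) = 3·346.8/(4·1.088) = 239.0625 Hz.
f_beat = |239.0625 − 242.6| = 3.54 Hz.

3.54 Hz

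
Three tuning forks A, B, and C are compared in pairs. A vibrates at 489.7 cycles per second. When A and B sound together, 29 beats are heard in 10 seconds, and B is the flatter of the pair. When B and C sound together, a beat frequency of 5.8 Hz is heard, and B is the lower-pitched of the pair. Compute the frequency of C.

492.6 Hz

A–B: Beat frequency = 29/10 = 2.9 Hz.
B is below A, so f_B = 489.7 − 2.9 = 486.8 Hz.
C is above B, so f_C = 486.8 + 5.8 = 492.6 Hz.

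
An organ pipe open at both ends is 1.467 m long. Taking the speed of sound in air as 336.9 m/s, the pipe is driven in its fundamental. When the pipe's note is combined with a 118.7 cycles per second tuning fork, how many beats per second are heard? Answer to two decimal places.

3.87 Hz

Open pipe: f_n = n·v/(2L) = 1·336.9/(2·1.467) = 114.8262 Hz.
f_beat = |114.8262 − 118.7| = 3.87 Hz.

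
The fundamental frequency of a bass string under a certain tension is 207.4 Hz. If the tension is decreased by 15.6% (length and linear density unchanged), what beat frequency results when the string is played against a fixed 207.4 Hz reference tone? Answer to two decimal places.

16.86 Hz

For a string, f ∝ √T, so the new frequency is 207.4·√0.844 = 190.5373 Hz.
f_beat = |190.5373 − 207.4| = 16.86 Hz.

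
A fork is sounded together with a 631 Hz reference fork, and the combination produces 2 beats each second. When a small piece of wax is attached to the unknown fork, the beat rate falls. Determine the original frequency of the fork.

|f − 631| = 2, so the fork was at either 629 Hz or 633 Hz.
Loading a fork with wax lowers its frequency; the adjustment lowers the fork's frequency.
The beat rate fell, so the adjustment moved the fork toward 631 Hz — it must have started above the reference.

633 Hz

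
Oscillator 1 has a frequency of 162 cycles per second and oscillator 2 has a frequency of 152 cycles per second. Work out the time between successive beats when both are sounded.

f_beat = |162 − 152| = 10 Hz.
Beat period T = 1 / f_beat = 1 / 10 s.

0.100 s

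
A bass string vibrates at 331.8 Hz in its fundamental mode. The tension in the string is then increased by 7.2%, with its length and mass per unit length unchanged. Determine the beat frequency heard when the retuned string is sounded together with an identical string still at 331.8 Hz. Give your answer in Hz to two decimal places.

11.74 Hz

For a string, f ∝ √T, so the new frequency is 331.8·√1.072 = 343.5372 Hz.
f_beat = |343.5372 − 331.8| = 11.74 Hz.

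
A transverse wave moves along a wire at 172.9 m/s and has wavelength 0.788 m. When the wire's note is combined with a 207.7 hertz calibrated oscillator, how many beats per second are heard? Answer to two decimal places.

11.72 Hz

Source frequency f = v/λ = 172.9/0.788 = 219.4162 Hz.
f_beat = |219.4162 − 207.7| = 11.72 Hz.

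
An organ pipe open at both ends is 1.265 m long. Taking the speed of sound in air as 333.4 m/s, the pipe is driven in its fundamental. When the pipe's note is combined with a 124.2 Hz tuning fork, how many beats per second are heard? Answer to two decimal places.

Open pipe: f_n = n·v/(2L) = 1·333.4/(2·1.265) = 131.7787 Hz.
f_beat = |131.7787 − 124.2| = 7.58 Hz.

7.58 Hz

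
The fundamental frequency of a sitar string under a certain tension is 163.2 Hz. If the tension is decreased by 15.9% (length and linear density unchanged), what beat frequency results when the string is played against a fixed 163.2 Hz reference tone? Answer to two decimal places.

13.54 Hz

For a string, f ∝ √T, so the new frequency is 163.2·√0.841 = 149.6643 Hz.
f_beat = |149.6643 − 163.2| = 13.54 Hz.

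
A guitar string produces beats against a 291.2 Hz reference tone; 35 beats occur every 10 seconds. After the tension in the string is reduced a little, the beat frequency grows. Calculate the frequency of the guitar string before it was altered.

Beat frequency = 35/10 = 3.5 Hz.
|f − 291.2| = 3.5, so the guitar string was at either 287.7 Hz or 294.7 Hz.
Lower tension means lower frequency; the adjustment lowers the guitar string's frequency.
The beat rate rose, so the adjustment moved the guitar string further from 291.2 Hz — it was already below the reference.

287.7 Hz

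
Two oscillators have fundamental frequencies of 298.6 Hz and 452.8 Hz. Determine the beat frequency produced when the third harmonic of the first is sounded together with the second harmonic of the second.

Third harmonic of the first: 3·298.6 = 895.8 Hz.
Second harmonic of the second: 2·452.8 = 905.6 Hz.
f_beat = |895.8 − 905.6| = 9.8 Hz.

9.8 Hz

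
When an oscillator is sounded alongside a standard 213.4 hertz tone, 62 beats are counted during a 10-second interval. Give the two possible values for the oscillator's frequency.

Beat frequency = 62/10 = 6.2 Hz.
|f − 213.4| = 6.2, so f = 213.4 ± 6.2.

207.2 Hz or 219.6 Hz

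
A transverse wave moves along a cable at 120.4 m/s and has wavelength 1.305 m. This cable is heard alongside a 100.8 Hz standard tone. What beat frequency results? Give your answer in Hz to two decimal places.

Source frequency f = v/λ = 120.4/1.305 = 92.2605 Hz.
f_beat = |92.2605 − 100.8| = 8.54 Hz.

8.54 Hz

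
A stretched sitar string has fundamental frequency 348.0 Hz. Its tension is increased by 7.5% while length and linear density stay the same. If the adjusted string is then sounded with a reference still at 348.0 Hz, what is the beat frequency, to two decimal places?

12.81 Hz

For a string, f ∝ √T, so the new frequency is 348.0·√1.075 = 360.8141 Hz.
f_beat = |360.8141 − 348.0| = 12.81 Hz.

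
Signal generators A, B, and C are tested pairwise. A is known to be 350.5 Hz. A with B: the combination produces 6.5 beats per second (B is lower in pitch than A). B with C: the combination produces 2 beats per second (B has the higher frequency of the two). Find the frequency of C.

342 Hz

B is below A, so f_B = 350.5 − 6.5 = 344 Hz.
C is below B, so f_C = 344 − 2 = 342 Hz.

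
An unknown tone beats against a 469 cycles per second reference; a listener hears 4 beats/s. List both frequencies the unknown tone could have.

|f − 469| = 4, so f = 469 ± 4.

465 Hz or 473 Hz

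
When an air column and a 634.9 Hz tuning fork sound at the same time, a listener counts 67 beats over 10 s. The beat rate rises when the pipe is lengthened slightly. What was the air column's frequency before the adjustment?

628.2 Hz

Beat frequency = 67/10 = 6.7 Hz.
|f − 634.9| = 6.7, so the air column was at either 628.2 Hz or 641.6 Hz.
A longer pipe has a lower fundamental; the adjustment lowers the air column's frequency.
The beat rate rose, so the adjustment moved the air column further from 634.9 Hz — it was already below the reference.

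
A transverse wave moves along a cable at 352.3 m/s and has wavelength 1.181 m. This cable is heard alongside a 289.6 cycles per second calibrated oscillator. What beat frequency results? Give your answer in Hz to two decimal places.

8.71 Hz

Source frequency f = v/λ = 352.3/1.181 = 298.3065 Hz.
f_beat = |298.3065 − 289.6| = 8.71 Hz.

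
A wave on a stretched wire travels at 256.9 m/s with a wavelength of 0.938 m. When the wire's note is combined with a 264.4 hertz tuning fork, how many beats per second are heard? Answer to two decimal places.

9.48 Hz

Source frequency f = v/λ = 256.9/0.938 = 273.8806 Hz.
f_beat = |273.8806 − 264.4| = 9.48 Hz.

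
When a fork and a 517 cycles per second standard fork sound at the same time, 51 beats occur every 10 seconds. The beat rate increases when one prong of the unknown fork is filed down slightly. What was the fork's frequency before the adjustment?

522.1 Hz

Beat frequency = 51/10 = 5.1 Hz.
|f − 517| = 5.1, so the fork was at either 511.9 Hz or 522.1 Hz.
Filing a prong removes mass and raises the fork's frequency; the adjustment raises the fork's frequency.
The beat rate rose, so the adjustment moved the fork further from 517 Hz — it was already above the reference.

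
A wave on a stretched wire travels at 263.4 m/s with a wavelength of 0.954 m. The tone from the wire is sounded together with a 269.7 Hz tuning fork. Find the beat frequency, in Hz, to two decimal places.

Source frequency f = v/λ = 263.4/0.954 = 276.1006 Hz.
f_beat = |276.1006 − 269.7| = 6.40 Hz.

6.40 Hz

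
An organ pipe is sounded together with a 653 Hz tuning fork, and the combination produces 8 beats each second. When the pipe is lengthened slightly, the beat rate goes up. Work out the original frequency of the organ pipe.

|f − 653| = 8, so the organ pipe was at either 645 Hz or 661 Hz.
A longer pipe has a lower fundamental; the adjustment lowers the organ pipe's frequency.
The beat rate rose, so the adjustment moved the organ pipe further from 653 Hz — it was already below the reference.

645 Hz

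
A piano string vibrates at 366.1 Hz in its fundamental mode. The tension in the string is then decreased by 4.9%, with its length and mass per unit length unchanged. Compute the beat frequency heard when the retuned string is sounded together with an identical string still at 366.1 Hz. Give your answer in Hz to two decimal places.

9.08 Hz

For a string, f ∝ √T, so the new frequency is 366.1·√0.951 = 357.0179 Hz.
f_beat = |357.0179 − 366.1| = 9.08 Hz.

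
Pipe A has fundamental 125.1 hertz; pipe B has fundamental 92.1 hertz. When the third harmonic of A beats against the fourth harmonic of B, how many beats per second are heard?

6.9 Hz

Third harmonic of the first: 3·125.1 = 375.3 Hz.
Fourth harmonic of the second: 4·92.1 = 368.4 Hz.
f_beat = |375.3 − 368.4| = 6.9 Hz.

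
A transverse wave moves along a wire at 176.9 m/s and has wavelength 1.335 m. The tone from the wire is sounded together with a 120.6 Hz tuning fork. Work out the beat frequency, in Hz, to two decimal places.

11.91 Hz

Source frequency f = v/λ = 176.9/1.335 = 132.5094 Hz.
f_beat = |132.5094 − 120.6| = 11.91 Hz.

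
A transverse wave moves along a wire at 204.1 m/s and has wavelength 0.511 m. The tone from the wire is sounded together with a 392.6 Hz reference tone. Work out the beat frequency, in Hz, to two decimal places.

Source frequency f = v/λ = 204.1/0.511 = 399.4129 Hz.
f_beat = |399.4129 − 392.6| = 6.81 Hz.

6.81 Hz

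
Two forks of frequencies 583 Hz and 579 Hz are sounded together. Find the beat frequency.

4 Hz

The beat frequency equals the magnitude of the frequency difference.
|583 − 579| = 4 Hz.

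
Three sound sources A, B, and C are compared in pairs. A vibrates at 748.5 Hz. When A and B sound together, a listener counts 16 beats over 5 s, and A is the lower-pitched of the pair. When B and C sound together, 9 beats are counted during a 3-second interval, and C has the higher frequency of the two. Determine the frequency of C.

754.7 Hz

A–B: Beat frequency = 16/5 = 3.2 Hz.
B is above A, so f_B = 748.5 + 3.2 = 751.7 Hz.
B–C: Beat frequency = 9/3 = 3 Hz.
C is above B, so f_C = 751.7 + 3 = 754.7 Hz.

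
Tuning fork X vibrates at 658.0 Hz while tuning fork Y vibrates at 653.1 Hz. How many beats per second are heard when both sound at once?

Beats arise from superposition of two nearby frequencies; the beat rate is |f₁ − f₂|.
|658.0 − 653.1| = 4.9 Hz.

4.9 Hz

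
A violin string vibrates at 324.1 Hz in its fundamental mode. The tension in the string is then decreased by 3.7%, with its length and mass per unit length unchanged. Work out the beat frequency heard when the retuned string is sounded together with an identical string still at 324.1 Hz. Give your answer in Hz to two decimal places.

6.05 Hz

For a string, f ∝ √T, so the new frequency is 324.1·√0.963 = 318.0476 Hz.
f_beat = |318.0476 − 324.1| = 6.05 Hz.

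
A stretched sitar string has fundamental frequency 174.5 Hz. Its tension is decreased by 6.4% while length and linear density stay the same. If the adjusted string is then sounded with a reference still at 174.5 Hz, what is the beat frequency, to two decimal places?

For a string, f ∝ √T, so the new frequency is 174.5·√0.936 = 168.8237 Hz.
f_beat = |168.8237 − 174.5| = 5.68 Hz.

5.68 Hz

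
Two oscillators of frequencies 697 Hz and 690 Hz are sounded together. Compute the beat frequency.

7 Hz

The beat frequency equals the magnitude of the frequency difference.
|697 − 690| = 7 Hz.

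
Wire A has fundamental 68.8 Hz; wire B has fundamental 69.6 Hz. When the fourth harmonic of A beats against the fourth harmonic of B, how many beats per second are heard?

Fourth harmonic of the first: 4·68.8 = 275.2 Hz.
Fourth harmonic of the second: 4·69.6 = 278.4 Hz.
f_beat = |275.2 − 278.4| = 3.2 Hz.

3.2 Hz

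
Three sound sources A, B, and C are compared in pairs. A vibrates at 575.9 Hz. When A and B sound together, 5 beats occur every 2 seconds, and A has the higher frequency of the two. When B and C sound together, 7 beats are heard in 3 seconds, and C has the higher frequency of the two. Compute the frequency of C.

A–B: Beat frequency = 5/2 = 2.5 Hz.
B is below A, so f_B = 575.9 − 2.5 = 573.4 Hz.
B–C: Beat frequency = 7/3 = 2.3333 Hz.
C is above B, so f_C = 573.4 + 2.3333 = 575.7333 Hz.

575.7333 Hz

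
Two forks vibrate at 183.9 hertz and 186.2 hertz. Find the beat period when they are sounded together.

0.435 s

f_beat = |183.9 − 186.2| = 2.3 Hz.
Beat period T = 1 / f_beat = 1 / 2.3 s.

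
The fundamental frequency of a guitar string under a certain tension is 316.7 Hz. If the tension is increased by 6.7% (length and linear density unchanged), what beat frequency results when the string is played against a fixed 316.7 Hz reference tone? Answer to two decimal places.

For a string, f ∝ √T, so the new frequency is 316.7·√1.067 = 327.1375 Hz.
f_beat = |327.1375 − 316.7| = 10.44 Hz.

10.44 Hz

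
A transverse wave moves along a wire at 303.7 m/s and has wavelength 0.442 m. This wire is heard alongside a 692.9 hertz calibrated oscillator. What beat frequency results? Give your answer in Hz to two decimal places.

5.80 Hz

Source frequency f = v/λ = 303.7/0.442 = 687.1041 Hz.
f_beat = |687.1041 − 692.9| = 5.80 Hz.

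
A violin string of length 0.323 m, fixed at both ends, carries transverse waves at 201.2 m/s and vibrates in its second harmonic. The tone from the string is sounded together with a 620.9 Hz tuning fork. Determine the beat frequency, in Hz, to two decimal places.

For a string fixed at both ends, f_n = n·v/(2L) = 2·201.2/(2·0.323) = 622.9102 Hz.
f_beat = |622.9102 − 620.9| = 2.01 Hz.

2.01 Hz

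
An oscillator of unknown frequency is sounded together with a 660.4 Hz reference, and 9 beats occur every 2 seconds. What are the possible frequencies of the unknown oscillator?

Beat frequency = 9/2 = 4.5 Hz.
|f − 660.4| = 4.5, so f = 660.4 ± 4.5.

655.9 Hz or 664.9 Hz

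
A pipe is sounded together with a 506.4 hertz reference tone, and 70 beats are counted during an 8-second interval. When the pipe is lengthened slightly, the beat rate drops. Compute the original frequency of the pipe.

515.15 Hz

Beat frequency = 70/8 = 8.75 Hz.
|f − 506.4| = 8.75, so the pipe was at either 497.65 Hz or 515.15 Hz.
A longer pipe has a lower fundamental; the adjustment lowers the pipe's frequency.
The beat rate fell, so the adjustment moved the pipe toward 506.4 Hz — it must have started above the reference.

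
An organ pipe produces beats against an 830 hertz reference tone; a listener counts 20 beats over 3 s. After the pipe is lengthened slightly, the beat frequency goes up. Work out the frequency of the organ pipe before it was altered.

823.3333 Hz

Beat frequency = 20/3 = 6.6667 Hz.
|f − 830| = 6.6667, so the organ pipe was at either 823.3333 Hz or 836.6667 Hz.
A longer pipe has a lower fundamental; the adjustment lowers the organ pipe's frequency.
The beat rate rose, so the adjustment moved the organ pipe further from 830 Hz — it was already below the reference.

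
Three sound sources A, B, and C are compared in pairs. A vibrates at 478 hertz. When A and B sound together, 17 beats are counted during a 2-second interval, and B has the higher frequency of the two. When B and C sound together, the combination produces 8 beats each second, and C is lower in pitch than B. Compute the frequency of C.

A–B: Beat frequency = 17/2 = 8.5 Hz.
B is above A, so f_B = 478 + 8.5 = 486.5 Hz.
C is below B, so f_C = 486.5 − 8 = 478.5 Hz.

478.5 Hz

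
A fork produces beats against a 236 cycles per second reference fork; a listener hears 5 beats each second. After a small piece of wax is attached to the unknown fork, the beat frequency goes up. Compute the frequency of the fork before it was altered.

|f − 236| = 5, so the fork was at either 231 Hz or 241 Hz.
Loading a fork with wax lowers its frequency; the adjustment lowers the fork's frequency.
The beat rate rose, so the adjustment moved the fork further from 236 Hz — it was already below the reference.

231 Hz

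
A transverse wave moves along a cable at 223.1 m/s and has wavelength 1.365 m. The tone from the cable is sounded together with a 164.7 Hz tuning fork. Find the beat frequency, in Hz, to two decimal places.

1.26 Hz

Source frequency f = v/λ = 223.1/1.365 = 163.4432 Hz.
f_beat = |163.4432 − 164.7| = 1.26 Hz.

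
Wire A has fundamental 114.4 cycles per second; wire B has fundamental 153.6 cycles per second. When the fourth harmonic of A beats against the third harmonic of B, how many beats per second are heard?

3.2 Hz

Fourth harmonic of the first: 4·114.4 = 457.6 Hz.
Third harmonic of the second: 3·153.6 = 460.8 Hz.
f_beat = |457.6 − 460.8| = 3.2 Hz.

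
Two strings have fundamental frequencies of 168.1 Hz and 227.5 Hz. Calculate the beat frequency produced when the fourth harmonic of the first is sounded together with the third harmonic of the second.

Fourth harmonic of the first: 4·168.1 = 672.4 Hz.
Third harmonic of the second: 3·227.5 = 682.5 Hz.
f_beat = |672.4 − 682.5| = 10.1 Hz.

10.1 Hz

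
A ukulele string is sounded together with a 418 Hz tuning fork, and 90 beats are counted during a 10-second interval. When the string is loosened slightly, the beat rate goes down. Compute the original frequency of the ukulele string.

Beat frequency = 90/10 = 9 Hz.
|f − 418| = 9, so the ukulele string was at either 409 Hz or 427 Hz.
Reducing tension lowers a string's frequency; the adjustment lowers the ukulele string's frequency.
The beat rate fell, so the adjustment moved the ukulele string toward 418 Hz — it must have started above the reference.

427 Hz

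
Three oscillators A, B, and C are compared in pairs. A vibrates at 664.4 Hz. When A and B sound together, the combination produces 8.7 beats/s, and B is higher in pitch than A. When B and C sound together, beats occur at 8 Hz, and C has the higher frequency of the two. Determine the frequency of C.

681.1 Hz

B is above A, so f_B = 664.4 + 8.7 = 673.1 Hz.
C is above B, so f_C = 673.1 + 8 = 681.1 Hz.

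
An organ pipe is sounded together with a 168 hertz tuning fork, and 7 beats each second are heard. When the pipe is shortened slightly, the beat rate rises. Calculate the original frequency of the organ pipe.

175 Hz

|f − 168| = 7, so the organ pipe was at either 161 Hz or 175 Hz.
A shorter pipe has a higher fundamental; the adjustment raises the organ pipe's frequency.
The beat rate rose, so the adjustment moved the organ pipe further from 168 Hz — it was already above the reference.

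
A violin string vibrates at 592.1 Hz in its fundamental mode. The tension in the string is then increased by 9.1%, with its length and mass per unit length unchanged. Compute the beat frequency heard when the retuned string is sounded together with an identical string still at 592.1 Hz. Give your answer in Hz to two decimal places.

For a string, f ∝ √T, so the new frequency is 592.1·√1.091 = 618.4540 Hz.
f_beat = |618.4540 − 592.1| = 26.35 Hz.

26.35 Hz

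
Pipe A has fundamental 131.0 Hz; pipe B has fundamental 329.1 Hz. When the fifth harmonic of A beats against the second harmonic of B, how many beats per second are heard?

3.2 Hz

Fifth harmonic of the first: 5·131.0 = 655.0 Hz.
Second harmonic of the second: 2·329.1 = 658.2 Hz.
f_beat = |655.0 − 658.2| = 3.2 Hz.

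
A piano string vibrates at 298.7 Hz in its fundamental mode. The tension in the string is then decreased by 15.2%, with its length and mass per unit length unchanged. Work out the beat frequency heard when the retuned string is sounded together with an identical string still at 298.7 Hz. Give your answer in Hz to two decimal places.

23.64 Hz

For a string, f ∝ √T, so the new frequency is 298.7·√0.848 = 275.0636 Hz.
f_beat = |275.0636 − 298.7| = 23.64 Hz.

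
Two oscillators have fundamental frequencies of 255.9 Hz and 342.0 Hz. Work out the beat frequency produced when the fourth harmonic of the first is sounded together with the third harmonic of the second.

2.4 Hz

Fourth harmonic of the first: 4·255.9 = 1023.6 Hz.
Third harmonic of the second: 3·342.0 = 1026.0 Hz.
f_beat = |1023.6 − 1026.0| = 2.4 Hz.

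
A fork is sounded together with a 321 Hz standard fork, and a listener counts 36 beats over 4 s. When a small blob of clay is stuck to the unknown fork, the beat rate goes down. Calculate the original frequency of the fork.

330 Hz

Beat frequency = 36/4 = 9 Hz.
|f − 321| = 9, so the fork was at either 312 Hz or 330 Hz.
Adding mass to a fork lowers its frequency; the adjustment lowers the fork's frequency.
The beat rate fell, so the adjustment moved the fork toward 321 Hz — it must have started above the reference.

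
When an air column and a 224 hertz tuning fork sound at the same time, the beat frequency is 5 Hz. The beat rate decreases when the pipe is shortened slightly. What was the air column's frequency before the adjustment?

219 Hz

|f − 224| = 5, so the air column was at either 219 Hz or 229 Hz.
A shorter pipe has a higher fundamental; the adjustment raises the air column's frequency.
The beat rate fell, so the adjustment moved the air column toward 224 Hz — it must have started below the reference.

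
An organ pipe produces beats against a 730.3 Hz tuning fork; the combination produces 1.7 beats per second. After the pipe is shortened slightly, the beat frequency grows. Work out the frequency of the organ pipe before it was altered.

|f − 730.3| = 1.7, so the organ pipe was at either 728.6 Hz or 732 Hz.
A shorter pipe has a higher fundamental; the adjustment raises the organ pipe's frequency.
The beat rate rose, so the adjustment moved the organ pipe further from 730.3 Hz — it was already above the reference.

732 Hz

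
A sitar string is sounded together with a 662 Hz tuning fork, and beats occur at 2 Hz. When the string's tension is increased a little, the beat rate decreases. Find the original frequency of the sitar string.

660 Hz

|f − 662| = 2, so the sitar string was at either 660 Hz or 664 Hz.
Higher tension means higher frequency; the adjustment raises the sitar string's frequency.
The beat rate fell, so the adjustment moved the sitar string toward 662 Hz — it must have started below the reference.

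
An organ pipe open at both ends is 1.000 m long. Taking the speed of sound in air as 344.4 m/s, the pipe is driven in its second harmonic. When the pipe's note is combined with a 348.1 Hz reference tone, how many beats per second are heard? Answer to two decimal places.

3.70 Hz

Open pipe: f_n = n·v/(2L) = 2·344.4/(2·1.000) = 344.4000 Hz.
f_beat = |344.4000 − 348.1| = 3.70 Hz.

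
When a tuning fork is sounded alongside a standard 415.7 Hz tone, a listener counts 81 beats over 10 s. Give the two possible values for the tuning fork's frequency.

407.6 Hz or 423.8 Hz

Beat frequency = 81/10 = 8.1 Hz.
|f − 415.7| = 8.1, so f = 415.7 ± 8.1.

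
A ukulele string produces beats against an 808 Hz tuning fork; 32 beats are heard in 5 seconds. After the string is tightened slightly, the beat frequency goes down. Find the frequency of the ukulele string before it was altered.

801.6 Hz

Beat frequency = 32/5 = 6.4 Hz.
|f − 808| = 6.4, so the ukulele string was at either 801.6 Hz or 814.4 Hz.
Increasing tension raises a string's frequency; the adjustment raises the ukulele string's frequency.
The beat rate fell, so the adjustment moved the ukulele string toward 808 Hz — it must have started below the reference.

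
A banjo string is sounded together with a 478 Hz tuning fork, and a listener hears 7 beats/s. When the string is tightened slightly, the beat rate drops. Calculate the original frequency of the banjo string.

471 Hz

|f − 478| = 7, so the banjo string was at either 471 Hz or 485 Hz.
Increasing tension raises a string's frequency; the adjustment raises the banjo string's frequency.
The beat rate fell, so the adjustment moved the banjo string toward 478 Hz — it must have started below the reference.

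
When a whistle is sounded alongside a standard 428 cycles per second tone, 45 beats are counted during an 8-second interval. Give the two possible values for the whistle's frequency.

422.375 Hz or 433.625 Hz

Beat frequency = 45/8 = 5.625 Hz.
|f − 428| = 5.625, so f = 428 ± 5.625.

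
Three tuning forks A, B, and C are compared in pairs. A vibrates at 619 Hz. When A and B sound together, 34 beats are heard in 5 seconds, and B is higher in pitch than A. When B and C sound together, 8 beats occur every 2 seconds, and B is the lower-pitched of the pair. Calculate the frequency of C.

629.8 Hz

A–B: Beat frequency = 34/5 = 6.8 Hz.
B is above A, so f_B = 619 + 6.8 = 625.8 Hz.
B–C: Beat frequency = 8/2 = 4 Hz.
C is above B, so f_C = 625.8 + 4 = 629.8 Hz.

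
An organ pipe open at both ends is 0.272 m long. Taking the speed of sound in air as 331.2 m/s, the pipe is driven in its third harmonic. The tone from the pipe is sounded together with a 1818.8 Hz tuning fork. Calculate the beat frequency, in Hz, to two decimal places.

7.67 Hz

Open pipe: f_n = n·v/(2L) = 3·331.2/(2·0.272) = 1826.4706 Hz.
f_beat = |1826.4706 − 1818.8| = 7.67 Hz.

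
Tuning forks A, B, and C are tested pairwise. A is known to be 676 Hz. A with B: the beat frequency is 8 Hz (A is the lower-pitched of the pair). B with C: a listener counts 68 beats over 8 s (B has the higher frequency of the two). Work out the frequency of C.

B is above A, so f_B = 676 + 8 = 684 Hz.
B–C: Beat frequency = 68/8 = 8.5 Hz.
C is below B, so f_C = 684 − 8.5 = 675.5 Hz.

675.5 Hz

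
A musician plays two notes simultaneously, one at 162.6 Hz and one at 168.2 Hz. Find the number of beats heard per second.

Beats arise from superposition of two nearby frequencies; the beat rate is |f₁ − f₂|.
|162.6 − 168.2| = 5.6 Hz.

5.6 Hz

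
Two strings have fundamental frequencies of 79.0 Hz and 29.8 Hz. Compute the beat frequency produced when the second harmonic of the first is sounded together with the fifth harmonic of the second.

Second harmonic of the first: 2·79.0 = 158.0 Hz.
Fifth harmonic of the second: 5·29.8 = 149.0 Hz.
f_beat = |158.0 − 149.0| = 9.0 Hz.

9.0 Hz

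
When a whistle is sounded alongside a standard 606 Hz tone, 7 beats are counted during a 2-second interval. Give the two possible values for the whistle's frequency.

602.5 Hz or 609.5 Hz

Beat frequency = 7/2 = 3.5 Hz.
|f − 606| = 3.5, so f = 606 ± 3.5.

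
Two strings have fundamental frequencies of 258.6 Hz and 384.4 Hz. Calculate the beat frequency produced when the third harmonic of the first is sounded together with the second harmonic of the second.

Third harmonic of the first: 3·258.6 = 775.8 Hz.
Second harmonic of the second: 2·384.4 = 768.8 Hz.
f_beat = |775.8 − 768.8| = 7.0 Hz.

7.0 Hz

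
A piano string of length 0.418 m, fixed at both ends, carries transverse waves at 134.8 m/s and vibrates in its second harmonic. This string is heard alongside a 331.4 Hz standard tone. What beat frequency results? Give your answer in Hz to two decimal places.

8.91 Hz

For a string fixed at both ends, f_n = n·v/(2L) = 2·134.8/(2·0.418) = 322.4880 Hz.
f_beat = |322.4880 − 331.4| = 8.91 Hz.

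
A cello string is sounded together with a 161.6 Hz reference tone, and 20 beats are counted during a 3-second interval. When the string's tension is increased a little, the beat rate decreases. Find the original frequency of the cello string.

Beat frequency = 20/3 = 6.6667 Hz.
|f − 161.6| = 6.6667, so the cello string was at either 154.9333 Hz or 168.2667 Hz.
Higher tension means higher frequency; the adjustment raises the cello string's frequency.
The beat rate fell, so the adjustment moved the cello string toward 161.6 Hz — it must have started below the reference.

154.9333 Hz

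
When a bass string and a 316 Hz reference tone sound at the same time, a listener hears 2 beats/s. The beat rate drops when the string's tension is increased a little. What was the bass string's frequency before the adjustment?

314 Hz

|f − 316| = 2, so the bass string was at either 314 Hz or 318 Hz.
Higher tension means higher frequency; the adjustment raises the bass string's frequency.
The beat rate fell, so the adjustment moved the bass string toward 316 Hz — it must have started below the reference.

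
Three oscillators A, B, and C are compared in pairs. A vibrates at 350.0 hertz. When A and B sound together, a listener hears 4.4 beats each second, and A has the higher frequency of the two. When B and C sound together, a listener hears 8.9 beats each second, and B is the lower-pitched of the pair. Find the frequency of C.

354.5 Hz

B is below A, so f_B = 350.0 − 4.4 = 345.6 Hz.
C is above B, so f_C = 345.6 + 8.9 = 354.5 Hz.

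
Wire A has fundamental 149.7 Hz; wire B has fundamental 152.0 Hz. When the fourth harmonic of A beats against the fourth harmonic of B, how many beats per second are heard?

Fourth harmonic of the first: 4·149.7 = 598.8 Hz.
Fourth harmonic of the second: 4·152.0 = 608.0 Hz.
f_beat = |598.8 − 608.0| = 9.2 Hz.

9.2 Hz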